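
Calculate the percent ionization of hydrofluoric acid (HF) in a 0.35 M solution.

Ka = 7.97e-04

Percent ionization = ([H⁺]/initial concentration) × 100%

Using Ka equilibrium: x² + Ka×x - Ka×C = 0. Solving: [H⁺] = 1.6308e-02. Percent = (1.6308e-02/0.35) × 100

Percent ionization = 4.66%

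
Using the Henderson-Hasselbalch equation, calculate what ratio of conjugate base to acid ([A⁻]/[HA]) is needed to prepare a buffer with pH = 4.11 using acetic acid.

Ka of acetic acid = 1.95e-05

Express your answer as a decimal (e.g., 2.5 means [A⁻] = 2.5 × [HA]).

pKa = -log(1.95e-05) = 4.7100. pH = pKa + log([A⁻]/[HA]), so log([A⁻]/[HA]) = pH − pKa = 4.11 − 4.7100 = -0.6000. [A⁻]/[HA] = 10^(-0.6000) = 0.251

[A⁻]/[HA] = 0.251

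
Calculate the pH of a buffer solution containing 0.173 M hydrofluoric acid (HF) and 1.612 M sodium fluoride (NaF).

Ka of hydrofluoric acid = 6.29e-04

pKa = -log(6.29e-04) = 3.20. pH = pKa + log([A⁻]/[HA]) = 3.20 + log(1.612/0.173)

pH = 4.17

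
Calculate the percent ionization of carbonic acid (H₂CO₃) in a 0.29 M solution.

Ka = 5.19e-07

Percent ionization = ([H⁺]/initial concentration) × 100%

Using Ka equilibrium: x² + Ka×x - Ka×C = 0. Solving: [H⁺] = 3.8770e-04. Percent = (3.8770e-04/0.29) × 100

Percent ionization = 0.134%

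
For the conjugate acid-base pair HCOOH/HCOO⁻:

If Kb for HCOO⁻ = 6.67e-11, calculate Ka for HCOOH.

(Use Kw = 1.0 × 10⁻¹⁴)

For a conjugate pair Ka × Kb = Kw, so Ka = Kw/Kb = 1.0 × 10⁻¹⁴ / 6.67e-11 = 1.50e-04.

K_a = 1.50e-04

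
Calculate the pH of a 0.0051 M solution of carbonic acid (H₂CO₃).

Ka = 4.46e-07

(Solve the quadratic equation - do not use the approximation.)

x² + Ka×x - Ka×C = 0. Using quadratic formula: [H⁺] = 4.7470e-05

pH = 4.32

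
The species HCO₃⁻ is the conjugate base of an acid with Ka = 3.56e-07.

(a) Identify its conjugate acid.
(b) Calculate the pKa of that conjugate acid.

(a) The conjugate acid is formed by adding one H⁺ to HCO₃⁻, giving H₂CO₃. (b) pKa = -log(Ka) = -log(3.56e-07) = 6.45.

Conjugate acid: H₂CO₃; pK_a = 6.45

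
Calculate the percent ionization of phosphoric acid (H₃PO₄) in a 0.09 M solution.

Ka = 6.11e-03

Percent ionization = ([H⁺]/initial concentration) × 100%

Using Ka equilibrium: x² + Ka×x - Ka×C = 0. Solving: [H⁺] = 2.0593e-02. Percent = (2.0593e-02/0.09) × 100

Percent ionization = 22.9%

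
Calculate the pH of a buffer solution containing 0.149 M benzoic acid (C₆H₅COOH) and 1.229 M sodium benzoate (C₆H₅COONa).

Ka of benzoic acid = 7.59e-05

pKa = -log(7.59e-05) = 4.12. pH = pKa + log([A⁻]/[HA]) = 4.12 + log(1.229/0.149)

pH = 5.04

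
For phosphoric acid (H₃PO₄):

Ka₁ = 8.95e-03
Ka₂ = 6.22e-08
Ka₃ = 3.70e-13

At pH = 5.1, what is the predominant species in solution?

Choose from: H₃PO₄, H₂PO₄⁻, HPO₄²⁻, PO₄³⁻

pKa₁ = 2.05, pKa₂ = 7.21, pKa₃ = 12.43. For a polyprotic acid the predominant species crosses at each pKa: below pKa_n the protonated form dominates, above it the deprotonated form does. At pH = 5.1, the predominant species is H₂PO₄⁻.

H₂PO₄⁻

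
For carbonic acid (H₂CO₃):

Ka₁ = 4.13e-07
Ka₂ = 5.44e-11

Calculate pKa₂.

pKa₂ = -log(Ka₂) = -log(5.44e-11) = 10.26.

pK_{a2} = 10.26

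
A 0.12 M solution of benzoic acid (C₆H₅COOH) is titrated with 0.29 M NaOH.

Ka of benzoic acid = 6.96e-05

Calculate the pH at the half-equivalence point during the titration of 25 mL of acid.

At half-equivalence [HA] = [A⁻], so Henderson-Hasselbalch gives pH = pKa = -log(6.96e-05) = 4.16.

pH = pKa = 4.16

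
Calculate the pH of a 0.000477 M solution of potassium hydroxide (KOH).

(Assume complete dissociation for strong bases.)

[OH⁻] = 0.000477 M for strong base. pOH = -log[OH⁻] = 3.32, pH = 14 - pOH

pH = 10.68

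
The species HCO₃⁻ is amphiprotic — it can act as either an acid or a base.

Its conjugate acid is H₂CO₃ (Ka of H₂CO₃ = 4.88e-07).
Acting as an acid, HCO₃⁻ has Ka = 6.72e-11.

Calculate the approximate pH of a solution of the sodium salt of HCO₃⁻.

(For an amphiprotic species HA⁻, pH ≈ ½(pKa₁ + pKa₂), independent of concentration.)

pKa₁ = -log(4.88e-07) = 6.31; pKa₂ = -log(6.72e-11) = 10.17. For an amphiprotic species, pH ≈ ½(pKa₁ + pKa₂) = ½(6.31 + 10.17) = 8.24.

pH = 8.24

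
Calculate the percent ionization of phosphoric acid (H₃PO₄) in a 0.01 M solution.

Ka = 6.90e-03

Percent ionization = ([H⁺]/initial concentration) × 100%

Using Ka equilibrium: x² + Ka×x - Ka×C = 0. Solving: [H⁺] = 5.5446e-03. Percent = (5.5446e-03/0.01) × 100

Percent ionization = 55.4%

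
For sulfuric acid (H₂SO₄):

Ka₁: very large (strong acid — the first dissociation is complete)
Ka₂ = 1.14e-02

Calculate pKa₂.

pKa₂ = -log(Ka₂) = -log(1.14e-02) = 1.94.

pK_{a2} = 1.94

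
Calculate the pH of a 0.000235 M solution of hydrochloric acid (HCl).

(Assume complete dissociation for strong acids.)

[H⁺] = 0.000235 M for strong acid. pH = -log[H⁺] = -log(0.000235)

pH = 3.63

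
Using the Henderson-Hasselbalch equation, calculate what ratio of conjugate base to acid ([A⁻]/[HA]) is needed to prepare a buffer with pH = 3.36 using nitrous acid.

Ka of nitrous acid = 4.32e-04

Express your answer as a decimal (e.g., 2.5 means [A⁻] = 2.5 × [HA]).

pKa = -log(4.32e-04) = 3.3645. pH = pKa + log([A⁻]/[HA]), so log([A⁻]/[HA]) = pH − pKa = 3.36 − 3.3645 = -0.0045. [A⁻]/[HA] = 10^(-0.0045) = 0.990

[A⁻]/[HA] = 0.990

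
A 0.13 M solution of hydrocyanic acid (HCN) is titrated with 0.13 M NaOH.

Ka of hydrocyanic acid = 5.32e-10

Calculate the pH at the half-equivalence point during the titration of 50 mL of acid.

At half-equivalence [HA] = [A⁻], so Henderson-Hasselbalch gives pH = pKa = -log(5.32e-10) = 9.27.

pH = pKa = 9.27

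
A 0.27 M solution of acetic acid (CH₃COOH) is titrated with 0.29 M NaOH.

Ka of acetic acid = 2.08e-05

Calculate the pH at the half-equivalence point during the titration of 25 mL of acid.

At half-equivalence [HA] = [A⁻], so Henderson-Hasselbalch gives pH = pKa = -log(2.08e-05) = 4.68.

pH = pKa = 4.68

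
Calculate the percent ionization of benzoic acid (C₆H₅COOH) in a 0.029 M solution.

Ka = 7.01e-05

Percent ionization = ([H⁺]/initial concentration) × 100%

Using Ka equilibrium: x² + Ka×x - Ka×C = 0. Solving: [H⁺] = 1.3912e-03. Percent = (1.3912e-03/0.029) × 100

Percent ionization = 4.8%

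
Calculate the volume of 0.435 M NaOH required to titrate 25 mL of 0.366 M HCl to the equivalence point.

At equivalence: moles acid = moles base. moles HCl = 0.366 × 25/1000 = 0.00915 mol. V_base = moles / 0.435 × 1000 = 21.0 mL.

V_{base} = 21.0 mL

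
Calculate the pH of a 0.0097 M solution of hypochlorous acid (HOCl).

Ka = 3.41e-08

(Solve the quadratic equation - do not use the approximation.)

x² + Ka×x - Ka×C = 0. Using quadratic formula: [H⁺] = 1.8170e-05

pH = 4.74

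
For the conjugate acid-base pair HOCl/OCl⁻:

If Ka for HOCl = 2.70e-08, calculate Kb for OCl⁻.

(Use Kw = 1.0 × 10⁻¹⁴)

For a conjugate pair Ka × Kb = Kw, so Kb = Kw/Ka = 1.0 × 10⁻¹⁴ / 2.70e-08 = 3.70e-07.

K_b = 3.70e-07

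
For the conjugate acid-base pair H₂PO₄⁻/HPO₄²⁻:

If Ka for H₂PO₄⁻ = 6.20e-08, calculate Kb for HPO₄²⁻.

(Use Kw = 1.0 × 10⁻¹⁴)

For a conjugate pair Ka × Kb = Kw, so Kb = Kw/Ka = 1.0 × 10⁻¹⁴ / 6.20e-08 = 1.61e-07.

K_b = 1.61e-07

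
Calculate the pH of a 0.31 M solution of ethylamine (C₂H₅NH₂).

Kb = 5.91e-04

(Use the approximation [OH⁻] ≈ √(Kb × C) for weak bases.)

[OH⁻] = √(Kb × C) = √(5.91e-04 × 0.31) = 1.3536e-02. pOH = 1.87, pH = 14 - pOH

pH = 12.13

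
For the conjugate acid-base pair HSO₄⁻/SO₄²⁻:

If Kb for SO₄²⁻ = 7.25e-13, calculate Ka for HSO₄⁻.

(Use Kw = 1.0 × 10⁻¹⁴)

For a conjugate pair Ka × Kb = Kw, so Ka = Kw/Kb = 1.0 × 10⁻¹⁴ / 7.25e-13 = 1.38e-02.

K_a = 1.38e-02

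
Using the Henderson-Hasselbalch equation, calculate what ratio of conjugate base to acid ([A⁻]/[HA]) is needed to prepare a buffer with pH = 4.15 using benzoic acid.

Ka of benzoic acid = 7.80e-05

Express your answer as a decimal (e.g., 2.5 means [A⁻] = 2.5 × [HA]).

pKa = -log(7.80e-05) = 4.1079. pH = pKa + log([A⁻]/[HA]), so log([A⁻]/[HA]) = pH − pKa = 4.15 − 4.1079 = 0.0421. [A⁻]/[HA] = 10^(0.0421) = 1.10

[A⁻]/[HA] = 1.10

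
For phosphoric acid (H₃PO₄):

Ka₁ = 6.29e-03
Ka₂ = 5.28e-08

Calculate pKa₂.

pKa₂ = -log(Ka₂) = -log(5.28e-08) = 7.28.

pK_{a2} = 7.28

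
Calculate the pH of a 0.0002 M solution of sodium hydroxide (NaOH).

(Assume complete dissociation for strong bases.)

[OH⁻] = 0.0002 M for strong base. pOH = -log[OH⁻] = 3.70, pH = 14 - pOH

pH = 10.30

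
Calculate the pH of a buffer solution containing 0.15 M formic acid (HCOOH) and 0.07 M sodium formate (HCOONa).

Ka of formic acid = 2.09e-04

pKa = -log(2.09e-04) = 3.68. pH = pKa + log([A⁻]/[HA]) = 3.68 + log(0.07/0.15)

pH = 3.35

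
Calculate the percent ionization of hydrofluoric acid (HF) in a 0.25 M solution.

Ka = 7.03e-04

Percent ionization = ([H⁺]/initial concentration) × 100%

Using Ka equilibrium: x² + Ka×x - Ka×C = 0. Solving: [H⁺] = 1.2910e-02. Percent = (1.2910e-02/0.25) × 100

Percent ionization = 5.16%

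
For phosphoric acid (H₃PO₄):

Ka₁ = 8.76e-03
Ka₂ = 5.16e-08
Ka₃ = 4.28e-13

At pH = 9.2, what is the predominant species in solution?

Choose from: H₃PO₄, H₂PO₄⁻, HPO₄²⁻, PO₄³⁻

pKa₁ = 2.06, pKa₂ = 7.29, pKa₃ = 12.37. For a polyprotic acid the predominant species crosses at each pKa: below pKa_n the protonated form dominates, above it the deprotonated form does. At pH = 9.2, the predominant species is HPO₄²⁻.

HPO₄²⁻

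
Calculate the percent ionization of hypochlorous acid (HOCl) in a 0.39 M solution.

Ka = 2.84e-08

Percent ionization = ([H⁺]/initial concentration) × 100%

Using Ka equilibrium: x² + Ka×x - Ka×C = 0. Solving: [H⁺] = 1.0523e-04. Percent = (1.0523e-04/0.39) × 100

Percent ionization = 0.027%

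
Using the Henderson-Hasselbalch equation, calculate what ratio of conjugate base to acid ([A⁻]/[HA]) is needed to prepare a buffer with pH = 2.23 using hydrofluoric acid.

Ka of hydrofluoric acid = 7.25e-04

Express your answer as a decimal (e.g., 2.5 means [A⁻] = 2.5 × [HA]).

pKa = -log(7.25e-04) = 3.1397. pH = pKa + log([A⁻]/[HA]), so log([A⁻]/[HA]) = pH − pKa = 2.23 − 3.1397 = -0.9097. [A⁻]/[HA] = 10^(-0.9097) = 0.123

[A⁻]/[HA] = 0.123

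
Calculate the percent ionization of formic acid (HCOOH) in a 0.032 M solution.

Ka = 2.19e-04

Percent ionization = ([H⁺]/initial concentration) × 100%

Using Ka equilibrium: x² + Ka×x - Ka×C = 0. Solving: [H⁺] = 2.5400e-03. Percent = (2.5400e-03/0.032) × 100

Percent ionization = 7.94%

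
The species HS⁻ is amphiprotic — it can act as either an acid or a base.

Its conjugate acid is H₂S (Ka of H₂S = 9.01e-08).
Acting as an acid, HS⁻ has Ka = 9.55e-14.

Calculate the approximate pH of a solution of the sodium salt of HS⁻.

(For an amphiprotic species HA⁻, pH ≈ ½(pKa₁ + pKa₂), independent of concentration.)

pKa₁ = -log(9.01e-08) = 7.05; pKa₂ = -log(9.55e-14) = 13.02. For an amphiprotic species, pH ≈ ½(pKa₁ + pKa₂) = ½(7.05 + 13.02) = 10.03.

pH = 10.03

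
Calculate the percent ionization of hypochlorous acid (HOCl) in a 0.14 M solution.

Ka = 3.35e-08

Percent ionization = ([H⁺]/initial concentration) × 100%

Using Ka equilibrium: x² + Ka×x - Ka×C = 0. Solving: [H⁺] = 6.8467e-05. Percent = (6.8467e-05/0.14) × 100

Percent ionization = 0.0489%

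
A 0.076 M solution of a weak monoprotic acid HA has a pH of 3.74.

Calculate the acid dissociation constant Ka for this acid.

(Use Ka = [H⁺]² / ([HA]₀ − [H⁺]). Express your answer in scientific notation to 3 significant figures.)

[H⁺] = 10^(−pH) = 10^(−3.74) = 1.820e-04 M. For HA ⇌ H⁺ + A⁻, Ka = [H⁺][A⁻]/[HA] = [H⁺]² / ([HA]₀ − [H⁺]) = (1.820e-04)² / (0.076 − 1.820e-04) = 4.37e-07.

K_a = 4.37e-07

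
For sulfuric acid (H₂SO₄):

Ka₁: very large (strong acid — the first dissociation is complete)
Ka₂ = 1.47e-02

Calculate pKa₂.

pKa₂ = -log(Ka₂) = -log(1.47e-02) = 1.83.

pK_{a2} = 1.83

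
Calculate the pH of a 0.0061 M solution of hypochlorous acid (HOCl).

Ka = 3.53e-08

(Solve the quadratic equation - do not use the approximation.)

x² + Ka×x - Ka×C = 0. Using quadratic formula: [H⁺] = 1.4656e-05

pH = 4.83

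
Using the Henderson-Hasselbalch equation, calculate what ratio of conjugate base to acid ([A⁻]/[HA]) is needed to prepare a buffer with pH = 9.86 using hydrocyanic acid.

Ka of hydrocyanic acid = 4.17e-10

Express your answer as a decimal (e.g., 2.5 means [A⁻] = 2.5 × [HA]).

pKa = -log(4.17e-10) = 9.3799. pH = pKa + log([A⁻]/[HA]), so log([A⁻]/[HA]) = pH − pKa = 9.86 − 9.3799 = 0.4801. [A⁻]/[HA] = 10^(0.4801) = 3.02

[A⁻]/[HA] = 3.02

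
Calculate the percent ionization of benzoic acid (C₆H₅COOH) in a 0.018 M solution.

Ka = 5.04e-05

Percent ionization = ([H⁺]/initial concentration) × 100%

Using Ka equilibrium: x² + Ka×x - Ka×C = 0. Solving: [H⁺] = 9.2760e-04. Percent = (9.2760e-04/0.018) × 100

Percent ionization = 5.15%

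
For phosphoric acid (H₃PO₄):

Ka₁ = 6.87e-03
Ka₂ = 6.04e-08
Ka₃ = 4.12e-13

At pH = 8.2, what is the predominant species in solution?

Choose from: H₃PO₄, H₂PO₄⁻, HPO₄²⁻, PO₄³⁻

pKa₁ = 2.16, pKa₂ = 7.22, pKa₃ = 12.39. For a polyprotic acid the predominant species crosses at each pKa: below pKa_n the protonated form dominates, above it the deprotonated form does. At pH = 8.2, the predominant species is HPO₄²⁻.

HPO₄²⁻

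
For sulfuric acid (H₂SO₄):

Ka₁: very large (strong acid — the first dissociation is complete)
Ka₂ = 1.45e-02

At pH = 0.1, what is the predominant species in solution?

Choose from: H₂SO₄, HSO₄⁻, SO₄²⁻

The first dissociation is complete, so H₂SO₄ itself is never the predominant species in water; pKa₂ = -log(1.45e-02) = 1.84. For a polyprotic acid the predominant species crosses at each pKa: below pKa_n the protonated form dominates, above it the deprotonated form does. At pH = 0.1, the predominant species is HSO₄⁻.

HSO₄⁻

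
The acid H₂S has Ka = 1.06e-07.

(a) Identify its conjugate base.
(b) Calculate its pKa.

(a) The conjugate base is formed by removing one H⁺ from H₂S, giving HS⁻. (b) pKa = -log(Ka) = -log(1.06e-07) = 6.97.

Conjugate base: HS⁻; pK_a = 6.97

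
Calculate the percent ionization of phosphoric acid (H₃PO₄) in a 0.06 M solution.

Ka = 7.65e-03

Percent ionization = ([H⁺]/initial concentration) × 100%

Using Ka equilibrium: x² + Ka×x - Ka×C = 0. Solving: [H⁺] = 1.7938e-02. Percent = (1.7938e-02/0.06) × 100

Percent ionization = 29.9%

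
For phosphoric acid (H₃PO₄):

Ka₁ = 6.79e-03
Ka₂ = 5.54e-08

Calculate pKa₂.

pKa₂ = -log(Ka₂) = -log(5.54e-08) = 7.26.

pK_{a2} = 7.26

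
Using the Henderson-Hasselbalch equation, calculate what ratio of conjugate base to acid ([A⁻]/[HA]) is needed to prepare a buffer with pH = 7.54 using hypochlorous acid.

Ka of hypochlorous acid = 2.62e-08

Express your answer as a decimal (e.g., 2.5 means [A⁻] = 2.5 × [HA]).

pKa = -log(2.62e-08) = 7.5817. pH = pKa + log([A⁻]/[HA]), so log([A⁻]/[HA]) = pH − pKa = 7.54 − 7.5817 = -0.0417. [A⁻]/[HA] = 10^(-0.0417) = 0.908

[A⁻]/[HA] = 0.908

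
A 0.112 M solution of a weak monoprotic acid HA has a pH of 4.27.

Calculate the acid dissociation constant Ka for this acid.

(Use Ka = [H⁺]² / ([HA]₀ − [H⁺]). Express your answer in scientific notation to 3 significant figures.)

[H⁺] = 10^(−pH) = 10^(−4.27) = 5.370e-05 M. For HA ⇌ H⁺ + A⁻, Ka = [H⁺][A⁻]/[HA] = [H⁺]² / ([HA]₀ − [H⁺]) = (5.370e-05)² / (0.112 − 5.370e-05) = 2.58e-08.

K_a = 2.58e-08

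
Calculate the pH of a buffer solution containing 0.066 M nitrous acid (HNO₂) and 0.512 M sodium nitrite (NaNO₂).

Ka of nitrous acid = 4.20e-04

pKa = -log(4.20e-04) = 3.38. pH = pKa + log([A⁻]/[HA]) = 3.38 + log(0.512/0.066)

pH = 4.27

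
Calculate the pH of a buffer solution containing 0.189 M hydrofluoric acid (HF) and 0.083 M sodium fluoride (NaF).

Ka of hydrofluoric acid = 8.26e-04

pKa = -log(8.26e-04) = 3.08. pH = pKa + log([A⁻]/[HA]) = 3.08 + log(0.083/0.189)

pH = 2.73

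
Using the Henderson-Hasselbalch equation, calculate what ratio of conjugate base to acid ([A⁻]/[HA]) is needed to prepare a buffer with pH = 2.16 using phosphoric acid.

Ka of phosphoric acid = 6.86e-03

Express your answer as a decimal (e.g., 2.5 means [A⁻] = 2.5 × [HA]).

pKa = -log(6.86e-03) = 2.1637. pH = pKa + log([A⁻]/[HA]), so log([A⁻]/[HA]) = pH − pKa = 2.16 − 2.1637 = -0.0037. [A⁻]/[HA] = 10^(-0.0037) = 0.992

[A⁻]/[HA] = 0.992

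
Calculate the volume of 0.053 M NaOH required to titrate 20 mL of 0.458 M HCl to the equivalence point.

At equivalence: moles acid = moles base. moles HCl = 0.458 × 20/1000 = 0.00916 mol. V_base = moles / 0.053 × 1000 = 172.8 mL.

V_{base} = 172.8 mL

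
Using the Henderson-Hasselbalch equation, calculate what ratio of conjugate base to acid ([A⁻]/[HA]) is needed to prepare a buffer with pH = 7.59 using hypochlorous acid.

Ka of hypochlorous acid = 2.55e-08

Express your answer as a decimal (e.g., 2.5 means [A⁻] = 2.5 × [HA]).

pKa = -log(2.55e-08) = 7.5935. pH = pKa + log([A⁻]/[HA]), so log([A⁻]/[HA]) = pH − pKa = 7.59 − 7.5935 = -0.0035. [A⁻]/[HA] = 10^(-0.0035) = 0.992

[A⁻]/[HA] = 0.992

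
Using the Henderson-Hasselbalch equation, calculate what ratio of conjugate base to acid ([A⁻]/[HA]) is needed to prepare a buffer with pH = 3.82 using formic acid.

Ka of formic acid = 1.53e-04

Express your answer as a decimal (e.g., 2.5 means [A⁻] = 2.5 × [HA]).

pKa = -log(1.53e-04) = 3.8153. pH = pKa + log([A⁻]/[HA]), so log([A⁻]/[HA]) = pH − pKa = 3.82 − 3.8153 = 0.0047. [A⁻]/[HA] = 10^(0.0047) = 1.01

[A⁻]/[HA] = 1.01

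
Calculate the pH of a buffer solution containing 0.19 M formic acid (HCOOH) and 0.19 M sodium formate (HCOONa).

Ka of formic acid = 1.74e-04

pKa = -log(1.74e-04) = 3.76. pH = pKa + log([A⁻]/[HA]) = 3.76 + log(0.19/0.19)

pH = 3.76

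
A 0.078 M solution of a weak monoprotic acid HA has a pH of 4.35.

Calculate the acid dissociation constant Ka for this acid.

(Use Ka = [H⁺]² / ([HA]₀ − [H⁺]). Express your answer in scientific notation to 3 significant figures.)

[H⁺] = 10^(−pH) = 10^(−4.35) = 4.467e-05 M. For HA ⇌ H⁺ + A⁻, Ka = [H⁺][A⁻]/[HA] = [H⁺]² / ([HA]₀ − [H⁺]) = (4.467e-05)² / (0.078 − 4.467e-05) = 2.56e-08.

K_a = 2.56e-08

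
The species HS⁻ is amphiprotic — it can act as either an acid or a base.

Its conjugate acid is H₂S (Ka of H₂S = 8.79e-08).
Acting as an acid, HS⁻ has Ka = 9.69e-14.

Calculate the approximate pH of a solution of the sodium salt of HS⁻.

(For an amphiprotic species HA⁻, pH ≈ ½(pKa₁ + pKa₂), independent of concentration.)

pKa₁ = -log(8.79e-08) = 7.06; pKa₂ = -log(9.69e-14) = 13.01. For an amphiprotic species, pH ≈ ½(pKa₁ + pKa₂) = ½(7.06 + 13.01) = 10.03.

pH = 10.03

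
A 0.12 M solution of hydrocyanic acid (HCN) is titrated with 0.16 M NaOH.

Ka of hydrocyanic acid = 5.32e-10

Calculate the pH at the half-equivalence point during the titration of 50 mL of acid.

At half-equivalence [HA] = [A⁻], so Henderson-Hasselbalch gives pH = pKa = -log(5.32e-10) = 9.27.

pH = pKa = 9.27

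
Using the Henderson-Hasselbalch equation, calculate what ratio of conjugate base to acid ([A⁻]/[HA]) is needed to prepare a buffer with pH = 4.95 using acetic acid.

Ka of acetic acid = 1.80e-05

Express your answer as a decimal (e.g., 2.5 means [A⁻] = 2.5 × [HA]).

pKa = -log(1.80e-05) = 4.7447. pH = pKa + log([A⁻]/[HA]), so log([A⁻]/[HA]) = pH − pKa = 4.95 − 4.7447 = 0.2053. [A⁻]/[HA] = 10^(0.2053) = 1.60

[A⁻]/[HA] = 1.60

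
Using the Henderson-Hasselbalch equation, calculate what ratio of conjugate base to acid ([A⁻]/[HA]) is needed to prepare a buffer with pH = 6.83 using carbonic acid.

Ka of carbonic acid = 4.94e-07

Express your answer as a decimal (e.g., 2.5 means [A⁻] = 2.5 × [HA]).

pKa = -log(4.94e-07) = 6.3063. pH = pKa + log([A⁻]/[HA]), so log([A⁻]/[HA]) = pH − pKa = 6.83 − 6.3063 = 0.5237. [A⁻]/[HA] = 10^(0.5237) = 3.34

[A⁻]/[HA] = 3.34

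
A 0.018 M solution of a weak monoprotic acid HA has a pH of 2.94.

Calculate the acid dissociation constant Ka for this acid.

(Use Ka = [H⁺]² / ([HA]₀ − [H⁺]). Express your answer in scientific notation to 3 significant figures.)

[H⁺] = 10^(−pH) = 10^(−2.94) = 1.148e-03 M. For HA ⇌ H⁺ + A⁻, Ka = [H⁺][A⁻]/[HA] = [H⁺]² / ([HA]₀ − [H⁺]) = (1.148e-03)² / (0.018 − 1.148e-03) = 7.82e-05.

K_a = 7.82e-05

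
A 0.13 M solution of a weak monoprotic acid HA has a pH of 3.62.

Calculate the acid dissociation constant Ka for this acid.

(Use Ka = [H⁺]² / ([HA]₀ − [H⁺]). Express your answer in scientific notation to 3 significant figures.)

[H⁺] = 10^(−pH) = 10^(−3.62) = 2.399e-04 M. For HA ⇌ H⁺ + A⁻, Ka = [H⁺][A⁻]/[HA] = [H⁺]² / ([HA]₀ − [H⁺]) = (2.399e-04)² / (0.13 − 2.399e-04) = 4.43e-07.

K_a = 4.43e-07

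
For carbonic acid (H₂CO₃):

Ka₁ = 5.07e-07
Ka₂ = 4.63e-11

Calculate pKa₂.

pKa₂ = -log(Ka₂) = -log(4.63e-11) = 10.33.

pK_{a2} = 10.33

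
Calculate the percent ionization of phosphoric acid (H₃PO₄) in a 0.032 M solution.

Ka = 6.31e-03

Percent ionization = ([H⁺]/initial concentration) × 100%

Using Ka equilibrium: x² + Ka×x - Ka×C = 0. Solving: [H⁺] = 1.1401e-02. Percent = (1.1401e-02/0.032) × 100

Percent ionization = 35.6%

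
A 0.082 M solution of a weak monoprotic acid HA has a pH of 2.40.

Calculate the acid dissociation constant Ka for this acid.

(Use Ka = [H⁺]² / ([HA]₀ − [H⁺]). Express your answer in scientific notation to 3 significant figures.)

[H⁺] = 10^(−pH) = 10^(−2.40) = 3.981e-03 M. For HA ⇌ H⁺ + A⁻, Ka = [H⁺][A⁻]/[HA] = [H⁺]² / ([HA]₀ − [H⁺]) = (3.981e-03)² / (0.082 − 3.981e-03) = 2.03e-04.

K_a = 2.03e-04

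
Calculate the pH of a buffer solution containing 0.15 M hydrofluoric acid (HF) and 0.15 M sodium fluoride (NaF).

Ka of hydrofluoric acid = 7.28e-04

pKa = -log(7.28e-04) = 3.14. pH = pKa + log([A⁻]/[HA]) = 3.14 + log(0.15/0.15)

pH = 3.14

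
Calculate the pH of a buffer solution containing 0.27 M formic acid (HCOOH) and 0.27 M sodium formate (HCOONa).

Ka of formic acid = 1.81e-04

pKa = -log(1.81e-04) = 3.74. pH = pKa + log([A⁻]/[HA]) = 3.74 + log(0.27/0.27)

pH = 3.74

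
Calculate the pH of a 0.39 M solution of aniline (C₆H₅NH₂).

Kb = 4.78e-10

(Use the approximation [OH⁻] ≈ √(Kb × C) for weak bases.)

[OH⁻] = √(Kb × C) = √(4.78e-10 × 0.39) = 1.3654e-05. pOH = 4.86, pH = 14 - pOH

pH = 9.14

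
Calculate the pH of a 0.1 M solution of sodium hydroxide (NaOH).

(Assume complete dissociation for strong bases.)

[OH⁻] = 0.1 M for strong base. pOH = -log[OH⁻] = 1.00, pH = 14 - pOH

pH = 13.00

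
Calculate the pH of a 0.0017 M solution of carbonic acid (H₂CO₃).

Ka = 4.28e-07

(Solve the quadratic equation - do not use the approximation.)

x² + Ka×x - Ka×C = 0. Using quadratic formula: [H⁺] = 2.6761e-05

pH = 4.57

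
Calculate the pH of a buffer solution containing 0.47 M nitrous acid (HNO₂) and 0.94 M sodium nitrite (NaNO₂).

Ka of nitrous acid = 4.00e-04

pKa = -log(4.00e-04) = 3.40. pH = pKa + log([A⁻]/[HA]) = 3.40 + log(0.94/0.47)

pH = 3.70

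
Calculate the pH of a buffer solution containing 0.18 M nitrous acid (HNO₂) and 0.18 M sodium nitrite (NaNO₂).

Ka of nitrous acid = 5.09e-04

pKa = -log(5.09e-04) = 3.29. pH = pKa + log([A⁻]/[HA]) = 3.29 + log(0.18/0.18)

pH = 3.29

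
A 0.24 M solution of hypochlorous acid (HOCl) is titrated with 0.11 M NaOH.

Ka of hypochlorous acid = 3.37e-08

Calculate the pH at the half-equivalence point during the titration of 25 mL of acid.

At half-equivalence [HA] = [A⁻], so Henderson-Hasselbalch gives pH = pKa = -log(3.37e-08) = 7.47.

pH = pKa = 7.47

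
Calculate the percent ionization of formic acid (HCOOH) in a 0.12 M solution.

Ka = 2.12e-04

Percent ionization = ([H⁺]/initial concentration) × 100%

Using Ka equilibrium: x² + Ka×x - Ka×C = 0. Solving: [H⁺] = 4.9389e-03. Percent = (4.9389e-03/0.12) × 100

Percent ionization = 4.12%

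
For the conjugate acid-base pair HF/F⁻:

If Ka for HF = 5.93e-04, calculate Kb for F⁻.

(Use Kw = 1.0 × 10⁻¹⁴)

For a conjugate pair Ka × Kb = Kw, so Kb = Kw/Ka = 1.0 × 10⁻¹⁴ / 5.93e-04 = 1.69e-11.

K_b = 1.69e-11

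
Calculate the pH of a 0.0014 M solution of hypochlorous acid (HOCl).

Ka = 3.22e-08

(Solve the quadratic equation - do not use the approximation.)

x² + Ka×x - Ka×C = 0. Using quadratic formula: [H⁺] = 6.6981e-06

pH = 5.17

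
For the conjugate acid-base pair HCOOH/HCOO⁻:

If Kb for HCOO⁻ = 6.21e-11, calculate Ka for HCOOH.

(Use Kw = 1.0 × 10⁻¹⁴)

For a conjugate pair Ka × Kb = Kw, so Ka = Kw/Kb = 1.0 × 10⁻¹⁴ / 6.21e-11 = 1.61e-04.

K_a = 1.61e-04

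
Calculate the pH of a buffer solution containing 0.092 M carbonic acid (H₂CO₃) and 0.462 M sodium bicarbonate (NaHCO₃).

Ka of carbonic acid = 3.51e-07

pKa = -log(3.51e-07) = 6.45. pH = pKa + log([A⁻]/[HA]) = 6.45 + log(0.462/0.092)

pH = 7.16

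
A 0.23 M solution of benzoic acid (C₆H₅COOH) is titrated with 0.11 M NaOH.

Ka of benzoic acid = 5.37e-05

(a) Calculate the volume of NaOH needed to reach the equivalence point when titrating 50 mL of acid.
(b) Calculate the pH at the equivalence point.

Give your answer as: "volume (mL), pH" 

moles acid = 0.23 × 50/1000 = 0.0115 mol; V_base = moles/0.11 × 1000 = 104.5 mL. At equivalence only the conjugate base is present: [A⁻] = 0.0115/0.155 = 7.4412e-02 M. Kb = Kw/Ka = 1.86e-10; [OH⁻] = √(Kb × [A⁻]) = 3.7225e-06; pOH = 5.43; pH = 14 - pOH = 8.57.

V = 104.5 mL, pH = 8.57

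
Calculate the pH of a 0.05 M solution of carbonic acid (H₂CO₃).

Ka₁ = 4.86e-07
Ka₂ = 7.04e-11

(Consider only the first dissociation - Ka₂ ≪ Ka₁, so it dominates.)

First dissociation dominates. From Ka₁ = [H⁺][HA⁻]/[H₂A], x² + Ka₁·x − Ka₁·C = 0 with C = 0.05 M and Ka₁ = 4.86e-07. Solving: [H⁺] = (−Ka₁ + √(Ka₁² + 4·Ka₁·C)) / 2 = 1.5564e-04 M. pH = -log(1.5564e-04) = 3.81.

pH = 3.81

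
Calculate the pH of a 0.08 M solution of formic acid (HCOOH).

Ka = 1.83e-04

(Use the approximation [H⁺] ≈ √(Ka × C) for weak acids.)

[H⁺] = √(Ka × C) = √(1.83e-04 × 0.08) = 3.8262e-03. pH = -log(3.8262e-03)

pH = 2.42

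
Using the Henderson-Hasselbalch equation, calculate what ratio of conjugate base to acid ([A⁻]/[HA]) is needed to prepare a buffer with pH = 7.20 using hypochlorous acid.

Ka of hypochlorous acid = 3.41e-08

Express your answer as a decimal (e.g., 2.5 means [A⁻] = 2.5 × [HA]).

pKa = -log(3.41e-08) = 7.4672. pH = pKa + log([A⁻]/[HA]), so log([A⁻]/[HA]) = pH − pKa = 7.20 − 7.4672 = -0.2672. [A⁻]/[HA] = 10^(-0.2672) = 0.540

[A⁻]/[HA] = 0.540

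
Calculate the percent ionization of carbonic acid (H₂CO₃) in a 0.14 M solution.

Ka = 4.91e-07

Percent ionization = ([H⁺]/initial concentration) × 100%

Using Ka equilibrium: x² + Ka×x - Ka×C = 0. Solving: [H⁺] = 2.6194e-04. Percent = (2.6194e-04/0.14) × 100

Percent ionization = 0.187%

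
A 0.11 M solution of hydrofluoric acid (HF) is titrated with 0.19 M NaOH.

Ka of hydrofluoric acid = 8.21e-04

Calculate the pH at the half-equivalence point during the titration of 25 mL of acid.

At half-equivalence [HA] = [A⁻], so Henderson-Hasselbalch gives pH = pKa = -log(8.21e-04) = 3.09.

pH = pKa = 3.09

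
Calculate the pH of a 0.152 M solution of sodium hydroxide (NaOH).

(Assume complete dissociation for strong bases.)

[OH⁻] = 0.152 M for strong base. pOH = -log[OH⁻] = 0.82, pH = 14 - pOH

pH = 13.18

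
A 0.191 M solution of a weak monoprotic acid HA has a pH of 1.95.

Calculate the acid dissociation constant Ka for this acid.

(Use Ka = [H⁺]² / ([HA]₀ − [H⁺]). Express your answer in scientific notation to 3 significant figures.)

[H⁺] = 10^(−pH) = 10^(−1.95) = 1.122e-02 M. For HA ⇌ H⁺ + A⁻, Ka = [H⁺][A⁻]/[HA] = [H⁺]² / ([HA]₀ − [H⁺]) = (1.122e-02)² / (0.191 − 1.122e-02) = 7.00e-04.

K_a = 7.00e-04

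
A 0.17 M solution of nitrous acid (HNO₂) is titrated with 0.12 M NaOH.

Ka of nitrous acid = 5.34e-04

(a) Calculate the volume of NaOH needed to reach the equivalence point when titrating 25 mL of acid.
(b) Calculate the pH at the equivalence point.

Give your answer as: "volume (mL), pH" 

moles acid = 0.17 × 25/1000 = 0.00425 mol; V_base = moles/0.12 × 1000 = 35.4 mL. At equivalence only the conjugate base is present: [A⁻] = 0.00425/0.060 = 7.0345e-02 M. Kb = Kw/Ka = 1.87e-11; [OH⁻] = √(Kb × [A⁻]) = 1.1477e-06; pOH = 5.94; pH = 14 - pOH = 8.06.

V = 35.4 mL, pH = 8.06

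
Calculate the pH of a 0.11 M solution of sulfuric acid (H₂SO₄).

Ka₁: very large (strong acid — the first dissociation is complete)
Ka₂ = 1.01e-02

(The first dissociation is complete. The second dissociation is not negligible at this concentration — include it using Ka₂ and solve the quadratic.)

First dissociation is complete: [H⁺]₀ = [HSO₄⁻]₀ = C = 0.11 M. Second dissociation HSO₄⁻ ⇌ H⁺ + SO₄²⁻: let x = [SO₄²⁻]. Ka₂ = (C + x)·x / (C − x) = 1.01e-02 → x² + (C + Ka₂)·x − Ka₂·C = 0 → x² + 0.12010·x − 1.111e-03 = 0. x = (−0.12010 + √(0.12010² + 4 × 1.111e-03)) / 2 = 8.6304e-03 M. [H⁺] = C + x = 0.11 + 8.6304e-03 = 1.1863e-01 M. pH = -log(1.1863e-01) = 0.93.

pH = 0.93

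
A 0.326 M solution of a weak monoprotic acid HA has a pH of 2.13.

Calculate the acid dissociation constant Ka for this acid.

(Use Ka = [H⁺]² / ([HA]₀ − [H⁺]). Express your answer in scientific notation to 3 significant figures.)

[H⁺] = 10^(−pH) = 10^(−2.13) = 7.413e-03 M. For HA ⇌ H⁺ + A⁻, Ka = [H⁺][A⁻]/[HA] = [H⁺]² / ([HA]₀ − [H⁺]) = (7.413e-03)² / (0.326 − 7.413e-03) = 1.72e-04.

K_a = 1.72e-04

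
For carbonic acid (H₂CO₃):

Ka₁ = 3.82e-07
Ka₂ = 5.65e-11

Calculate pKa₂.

pKa₂ = -log(Ka₂) = -log(5.65e-11) = 10.25.

pK_{a2} = 10.25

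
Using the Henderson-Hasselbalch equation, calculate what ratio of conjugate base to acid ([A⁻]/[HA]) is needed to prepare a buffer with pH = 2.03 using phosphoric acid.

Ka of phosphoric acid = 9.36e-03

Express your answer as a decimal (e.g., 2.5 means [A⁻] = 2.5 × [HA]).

pKa = -log(9.36e-03) = 2.0287. pH = pKa + log([A⁻]/[HA]), so log([A⁻]/[HA]) = pH − pKa = 2.03 − 2.0287 = 0.0013. [A⁻]/[HA] = 10^(0.0013) = 1.00

[A⁻]/[HA] = 1.00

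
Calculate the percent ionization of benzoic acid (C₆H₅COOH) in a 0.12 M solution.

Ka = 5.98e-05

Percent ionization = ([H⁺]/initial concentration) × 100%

Using Ka equilibrium: x² + Ka×x - Ka×C = 0. Solving: [H⁺] = 2.6491e-03. Percent = (2.6491e-03/0.12) × 100

Percent ionization = 2.21%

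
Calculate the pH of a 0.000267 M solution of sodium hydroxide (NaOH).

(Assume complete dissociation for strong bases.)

[OH⁻] = 0.000267 M for strong base. pOH = -log[OH⁻] = 3.57, pH = 14 - pOH

pH = 10.43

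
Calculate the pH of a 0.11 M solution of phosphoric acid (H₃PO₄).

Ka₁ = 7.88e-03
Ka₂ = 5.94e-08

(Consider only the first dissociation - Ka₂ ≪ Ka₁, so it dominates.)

First dissociation dominates. From Ka₁ = [H⁺][HA⁻]/[H₂A], x² + Ka₁·x − Ka₁·C = 0 with C = 0.11 M and Ka₁ = 7.88e-03. Solving: [H⁺] = (−Ka₁ + √(Ka₁² + 4·Ka₁·C)) / 2 = 2.5764e-02 M. pH = -log(2.5764e-02) = 1.59.

pH = 1.59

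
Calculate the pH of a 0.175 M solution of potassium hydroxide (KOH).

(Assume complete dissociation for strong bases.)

[OH⁻] = 0.175 M for strong base. pOH = -log[OH⁻] = 0.76, pH = 14 - pOH

pH = 13.24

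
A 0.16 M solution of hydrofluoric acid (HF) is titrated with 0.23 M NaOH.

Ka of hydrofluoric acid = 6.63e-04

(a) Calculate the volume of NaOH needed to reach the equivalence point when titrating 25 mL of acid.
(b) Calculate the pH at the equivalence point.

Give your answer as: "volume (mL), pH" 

moles acid = 0.16 × 25/1000 = 0.004 mol; V_base = moles/0.23 × 1000 = 17.4 mL. At equivalence only the conjugate base is present: [A⁻] = 0.004/0.042 = 9.4359e-02 M. Kb = Kw/Ka = 1.51e-11; [OH⁻] = √(Kb × [A⁻]) = 1.1930e-06; pOH = 5.92; pH = 14 - pOH = 8.08.

V = 17.4 mL, pH = 8.08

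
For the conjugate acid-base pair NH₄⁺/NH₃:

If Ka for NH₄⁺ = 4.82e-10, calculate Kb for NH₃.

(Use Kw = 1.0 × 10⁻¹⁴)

For a conjugate pair Ka × Kb = Kw, so Kb = Kw/Ka = 1.0 × 10⁻¹⁴ / 4.82e-10 = 2.07e-05.

K_b = 2.07e-05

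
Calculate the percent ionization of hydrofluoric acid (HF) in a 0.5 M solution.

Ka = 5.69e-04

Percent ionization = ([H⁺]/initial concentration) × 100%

Using Ka equilibrium: x² + Ka×x - Ka×C = 0. Solving: [H⁺] = 1.6585e-02. Percent = (1.6585e-02/0.5) × 100

Percent ionization = 3.32%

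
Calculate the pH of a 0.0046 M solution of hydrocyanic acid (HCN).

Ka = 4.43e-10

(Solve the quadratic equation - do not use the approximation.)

x² + Ka×x - Ka×C = 0. Using quadratic formula: [H⁺] = 1.4273e-06

pH = 5.85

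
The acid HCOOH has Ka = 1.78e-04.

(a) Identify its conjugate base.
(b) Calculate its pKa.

(a) The conjugate base is formed by removing one H⁺ from HCOOH, giving HCOO⁻. (b) pKa = -log(Ka) = -log(1.78e-04) = 3.75.

Conjugate base: HCOO⁻; pK_a = 3.75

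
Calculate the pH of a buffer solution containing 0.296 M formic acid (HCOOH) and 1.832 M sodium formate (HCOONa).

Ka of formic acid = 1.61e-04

pKa = -log(1.61e-04) = 3.79. pH = pKa + log([A⁻]/[HA]) = 3.79 + log(1.832/0.296)

pH = 4.58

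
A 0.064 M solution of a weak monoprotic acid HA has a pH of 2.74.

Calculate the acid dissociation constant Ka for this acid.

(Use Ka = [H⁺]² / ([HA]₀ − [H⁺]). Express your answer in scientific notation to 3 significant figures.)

[H⁺] = 10^(−pH) = 10^(−2.74) = 1.820e-03 M. For HA ⇌ H⁺ + A⁻, Ka = [H⁺][A⁻]/[HA] = [H⁺]² / ([HA]₀ − [H⁺]) = (1.820e-03)² / (0.064 − 1.820e-03) = 5.33e-05.

K_a = 5.33e-05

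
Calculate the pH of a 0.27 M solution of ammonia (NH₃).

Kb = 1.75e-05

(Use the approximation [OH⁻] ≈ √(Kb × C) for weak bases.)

[OH⁻] = √(Kb × C) = √(1.75e-05 × 0.27) = 2.1737e-03. pOH = 2.66, pH = 14 - pOH

pH = 11.34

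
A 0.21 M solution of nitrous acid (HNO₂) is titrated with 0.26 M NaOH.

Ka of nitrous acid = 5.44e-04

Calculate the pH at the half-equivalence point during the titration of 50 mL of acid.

At half-equivalence [HA] = [A⁻], so Henderson-Hasselbalch gives pH = pKa = -log(5.44e-04) = 3.26.

pH = pKa = 3.26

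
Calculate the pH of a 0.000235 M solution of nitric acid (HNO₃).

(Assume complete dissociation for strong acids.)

[H⁺] = 0.000235 M for strong acid. pH = -log[H⁺] = -log(0.000235)

pH = 3.63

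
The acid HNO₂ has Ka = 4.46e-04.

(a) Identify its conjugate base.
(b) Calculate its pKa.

(a) The conjugate base is formed by removing one H⁺ from HNO₂, giving NO₂⁻. (b) pKa = -log(Ka) = -log(4.46e-04) = 3.35.

Conjugate base: NO₂⁻; pK_a = 3.35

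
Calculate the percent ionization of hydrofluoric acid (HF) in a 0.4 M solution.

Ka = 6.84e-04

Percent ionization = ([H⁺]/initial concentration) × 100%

Using Ka equilibrium: x² + Ka×x - Ka×C = 0. Solving: [H⁺] = 1.6202e-02. Percent = (1.6202e-02/0.4) × 100

Percent ionization = 4.05%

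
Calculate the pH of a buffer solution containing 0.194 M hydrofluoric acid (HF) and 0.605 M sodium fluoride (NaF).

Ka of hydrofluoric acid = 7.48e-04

pKa = -log(7.48e-04) = 3.13. pH = pKa + log([A⁻]/[HA]) = 3.13 + log(0.605/0.194)

pH = 3.62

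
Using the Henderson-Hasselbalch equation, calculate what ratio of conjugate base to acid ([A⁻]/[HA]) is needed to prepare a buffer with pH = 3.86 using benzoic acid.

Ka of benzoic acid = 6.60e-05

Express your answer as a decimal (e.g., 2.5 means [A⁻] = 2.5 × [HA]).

pKa = -log(6.60e-05) = 4.1805. pH = pKa + log([A⁻]/[HA]), so log([A⁻]/[HA]) = pH − pKa = 3.86 − 4.1805 = -0.3205. [A⁻]/[HA] = 10^(-0.3205) = 0.478

[A⁻]/[HA] = 0.478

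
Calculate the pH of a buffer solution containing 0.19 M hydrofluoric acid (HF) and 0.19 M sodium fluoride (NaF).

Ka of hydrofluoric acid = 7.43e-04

pKa = -log(7.43e-04) = 3.13. pH = pKa + log([A⁻]/[HA]) = 3.13 + log(0.19/0.19)

pH = 3.13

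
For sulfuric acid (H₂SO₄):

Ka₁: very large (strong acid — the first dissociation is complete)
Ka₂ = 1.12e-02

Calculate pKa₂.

pKa₂ = -log(Ka₂) = -log(1.12e-02) = 1.95.

pK_{a2} = 1.95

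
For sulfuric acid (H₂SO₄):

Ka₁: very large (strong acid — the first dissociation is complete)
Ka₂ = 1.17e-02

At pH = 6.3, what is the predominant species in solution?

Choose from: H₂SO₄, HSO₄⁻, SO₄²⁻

The first dissociation is complete, so H₂SO₄ itself is never the predominant species in water; pKa₂ = -log(1.17e-02) = 1.93. For a polyprotic acid the predominant species crosses at each pKa: below pKa_n the protonated form dominates, above it the deprotonated form does. At pH = 6.3, the predominant species is SO₄²⁻.

SO₄²⁻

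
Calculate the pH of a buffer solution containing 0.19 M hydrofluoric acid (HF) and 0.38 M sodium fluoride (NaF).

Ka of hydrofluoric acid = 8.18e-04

pKa = -log(8.18e-04) = 3.09. pH = pKa + log([A⁻]/[HA]) = 3.09 + log(0.38/0.19)

pH = 3.39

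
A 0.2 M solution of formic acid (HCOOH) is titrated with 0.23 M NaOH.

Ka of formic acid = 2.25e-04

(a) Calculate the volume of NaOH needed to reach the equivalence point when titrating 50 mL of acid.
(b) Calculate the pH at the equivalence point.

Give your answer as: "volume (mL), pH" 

moles acid = 0.2 × 50/1000 = 0.01 mol; V_base = moles/0.23 × 1000 = 43.5 mL. At equivalence only the conjugate base is present: [A⁻] = 0.01/0.093 = 1.0698e-01 M. Kb = Kw/Ka = 4.44e-11; [OH⁻] = √(Kb × [A⁻]) = 2.1805e-06; pOH = 5.66; pH = 14 - pOH = 8.34.

V = 43.5 mL, pH = 8.34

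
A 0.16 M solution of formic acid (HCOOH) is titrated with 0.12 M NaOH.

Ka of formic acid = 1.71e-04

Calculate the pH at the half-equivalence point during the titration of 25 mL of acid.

At half-equivalence [HA] = [A⁻], so Henderson-Hasselbalch gives pH = pKa = -log(1.71e-04) = 3.77.

pH = pKa = 3.77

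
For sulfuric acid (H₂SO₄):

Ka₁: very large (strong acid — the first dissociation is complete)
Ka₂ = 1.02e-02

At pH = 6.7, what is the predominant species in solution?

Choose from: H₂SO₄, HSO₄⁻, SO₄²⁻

The first dissociation is complete, so H₂SO₄ itself is never the predominant species in water; pKa₂ = -log(1.02e-02) = 1.99. For a polyprotic acid the predominant species crosses at each pKa: below pKa_n the protonated form dominates, above it the deprotonated form does. At pH = 6.7, the predominant species is SO₄²⁻.

SO₄²⁻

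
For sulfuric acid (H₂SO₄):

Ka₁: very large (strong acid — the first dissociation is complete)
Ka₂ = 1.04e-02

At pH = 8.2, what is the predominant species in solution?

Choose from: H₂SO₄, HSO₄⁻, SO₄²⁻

The first dissociation is complete, so H₂SO₄ itself is never the predominant species in water; pKa₂ = -log(1.04e-02) = 1.98. For a polyprotic acid the predominant species crosses at each pKa: below pKa_n the protonated form dominates, above it the deprotonated form does. At pH = 8.2, the predominant species is SO₄²⁻.

SO₄²⁻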